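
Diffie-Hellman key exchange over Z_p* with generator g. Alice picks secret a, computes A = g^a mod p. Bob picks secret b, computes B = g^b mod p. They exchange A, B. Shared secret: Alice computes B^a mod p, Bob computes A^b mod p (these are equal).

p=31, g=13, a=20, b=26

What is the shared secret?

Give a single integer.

A = 13^20 mod 31  (bits of 20 = 10100)
  bit 0 = 1: r = r^2 * 13 mod 31 = 1^2 * 13 = 1*13 = 13
  bit 1 = 0: r = r^2 mod 31 = 13^2 = 14
  bit 2 = 1: r = r^2 * 13 mod 31 = 14^2 * 13 = 10*13 = 6
  bit 3 = 0: r = r^2 mod 31 = 6^2 = 5
  bit 4 = 0: r = r^2 mod 31 = 5^2 = 25
  -> A = 25
B = 13^26 mod 31  (bits of 26 = 11010)
  bit 0 = 1: r = r^2 * 13 mod 31 = 1^2 * 13 = 1*13 = 13
  bit 1 = 1: r = r^2 * 13 mod 31 = 13^2 * 13 = 14*13 = 27
  bit 2 = 0: r = r^2 mod 31 = 27^2 = 16
  bit 3 = 1: r = r^2 * 13 mod 31 = 16^2 * 13 = 8*13 = 11
  bit 4 = 0: r = r^2 mod 31 = 11^2 = 28
  -> B = 28
s = B^a = 28^20 mod 31  (bits of 20 = 10100)
  bit 0 = 1: r = r^2 * 28 mod 31 = 1^2 * 28 = 1*28 = 28
  bit 1 = 0: r = r^2 mod 31 = 28^2 = 9
  bit 2 = 1: r = r^2 * 28 mod 31 = 9^2 * 28 = 19*28 = 5
  bit 3 = 0: r = r^2 mod 31 = 5^2 = 25
  bit 4 = 0: r = r^2 mod 31 = 25^2 = 5
  -> s = B^a = 5

Answer: 5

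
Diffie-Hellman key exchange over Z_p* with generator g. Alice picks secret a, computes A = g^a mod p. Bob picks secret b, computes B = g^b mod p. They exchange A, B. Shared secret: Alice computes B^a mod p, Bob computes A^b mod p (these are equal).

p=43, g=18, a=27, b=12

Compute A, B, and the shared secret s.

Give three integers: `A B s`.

A = 18^27 mod 43  (bits of 27 = 11011)
  bit 0 = 1: r = r^2 * 18 mod 43 = 1^2 * 18 = 1*18 = 18
  bit 1 = 1: r = r^2 * 18 mod 43 = 18^2 * 18 = 23*18 = 27
  bit 2 = 0: r = r^2 mod 43 = 27^2 = 41
  bit 3 = 1: r = r^2 * 18 mod 43 = 41^2 * 18 = 4*18 = 29
  bit 4 = 1: r = r^2 * 18 mod 43 = 29^2 * 18 = 24*18 = 2
  -> A = 2
B = 18^12 mod 43  (bits of 12 = 1100)
  bit 0 = 1: r = r^2 * 18 mod 43 = 1^2 * 18 = 1*18 = 18
  bit 1 = 1: r = r^2 * 18 mod 43 = 18^2 * 18 = 23*18 = 27
  bit 2 = 0: r = r^2 mod 43 = 27^2 = 41
  bit 3 = 0: r = r^2 mod 43 = 41^2 = 4
  -> B = 4
s = B^a = 4^27 mod 43  (bits of 27 = 11011)
  bit 0 = 1: r = r^2 * 4 mod 43 = 1^2 * 4 = 1*4 = 4
  bit 1 = 1: r = r^2 * 4 mod 43 = 4^2 * 4 = 16*4 = 21
  bit 2 = 0: r = r^2 mod 43 = 21^2 = 11
  bit 3 = 1: r = r^2 * 4 mod 43 = 11^2 * 4 = 35*4 = 11
  bit 4 = 1: r = r^2 * 4 mod 43 = 11^2 * 4 = 35*4 = 11
  -> s = B^a = 11

Answer: 2 4 11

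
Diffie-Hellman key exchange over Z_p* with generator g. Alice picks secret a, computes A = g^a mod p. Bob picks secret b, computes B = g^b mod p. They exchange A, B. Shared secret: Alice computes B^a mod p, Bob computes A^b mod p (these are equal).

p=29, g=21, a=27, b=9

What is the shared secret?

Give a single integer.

A = 21^27 mod 29  (bits of 27 = 11011)
  bit 0 = 1: r = r^2 * 21 mod 29 = 1^2 * 21 = 1*21 = 21
  bit 1 = 1: r = r^2 * 21 mod 29 = 21^2 * 21 = 6*21 = 10
  bit 2 = 0: r = r^2 mod 29 = 10^2 = 13
  bit 3 = 1: r = r^2 * 21 mod 29 = 13^2 * 21 = 24*21 = 11
  bit 4 = 1: r = r^2 * 21 mod 29 = 11^2 * 21 = 5*21 = 18
  -> A = 18
B = 21^9 mod 29  (bits of 9 = 1001)
  bit 0 = 1: r = r^2 * 21 mod 29 = 1^2 * 21 = 1*21 = 21
  bit 1 = 0: r = r^2 mod 29 = 21^2 = 6
  bit 2 = 0: r = r^2 mod 29 = 6^2 = 7
  bit 3 = 1: r = r^2 * 21 mod 29 = 7^2 * 21 = 20*21 = 14
  -> B = 14
s = B^a = 14^27 mod 29  (bits of 27 = 11011)
  bit 0 = 1: r = r^2 * 14 mod 29 = 1^2 * 14 = 1*14 = 14
  bit 1 = 1: r = r^2 * 14 mod 29 = 14^2 * 14 = 22*14 = 18
  bit 2 = 0: r = r^2 mod 29 = 18^2 = 5
  bit 3 = 1: r = r^2 * 14 mod 29 = 5^2 * 14 = 25*14 = 2
  bit 4 = 1: r = r^2 * 14 mod 29 = 2^2 * 14 = 4*14 = 27
  -> s = B^a = 27

Answer: 27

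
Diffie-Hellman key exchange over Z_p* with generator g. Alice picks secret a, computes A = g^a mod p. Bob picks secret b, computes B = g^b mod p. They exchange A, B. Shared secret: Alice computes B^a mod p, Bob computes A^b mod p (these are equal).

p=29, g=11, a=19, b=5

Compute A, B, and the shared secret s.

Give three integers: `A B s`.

A = 11^19 mod 29  (bits of 19 = 10011)
  bit 0 = 1: r = r^2 * 11 mod 29 = 1^2 * 11 = 1*11 = 11
  bit 1 = 0: r = r^2 mod 29 = 11^2 = 5
  bit 2 = 0: r = r^2 mod 29 = 5^2 = 25
  bit 3 = 1: r = r^2 * 11 mod 29 = 25^2 * 11 = 16*11 = 2
  bit 4 = 1: r = r^2 * 11 mod 29 = 2^2 * 11 = 4*11 = 15
  -> A = 15
B = 11^5 mod 29  (bits of 5 = 101)
  bit 0 = 1: r = r^2 * 11 mod 29 = 1^2 * 11 = 1*11 = 11
  bit 1 = 0: r = r^2 mod 29 = 11^2 = 5
  bit 2 = 1: r = r^2 * 11 mod 29 = 5^2 * 11 = 25*11 = 14
  -> B = 14
s = B^a = 14^19 mod 29  (bits of 19 = 10011)
  bit 0 = 1: r = r^2 * 14 mod 29 = 1^2 * 14 = 1*14 = 14
  bit 1 = 0: r = r^2 mod 29 = 14^2 = 22
  bit 2 = 0: r = r^2 mod 29 = 22^2 = 20
  bit 3 = 1: r = r^2 * 14 mod 29 = 20^2 * 14 = 23*14 = 3
  bit 4 = 1: r = r^2 * 14 mod 29 = 3^2 * 14 = 9*14 = 10
  -> s = B^a = 10

Answer: 15 14 10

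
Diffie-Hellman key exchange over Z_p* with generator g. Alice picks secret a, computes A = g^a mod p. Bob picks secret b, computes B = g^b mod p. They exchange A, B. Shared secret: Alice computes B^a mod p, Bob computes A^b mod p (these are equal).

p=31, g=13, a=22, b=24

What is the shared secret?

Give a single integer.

Answer: 4

Derivation:
A = 13^22 mod 31  (bits of 22 = 10110)
  bit 0 = 1: r = r^2 * 13 mod 31 = 1^2 * 13 = 1*13 = 13
  bit 1 = 0: r = r^2 mod 31 = 13^2 = 14
  bit 2 = 1: r = r^2 * 13 mod 31 = 14^2 * 13 = 10*13 = 6
  bit 3 = 1: r = r^2 * 13 mod 31 = 6^2 * 13 = 5*13 = 3
  bit 4 = 0: r = r^2 mod 31 = 3^2 = 9
  -> A = 9
B = 13^24 mod 31  (bits of 24 = 11000)
  bit 0 = 1: r = r^2 * 13 mod 31 = 1^2 * 13 = 1*13 = 13
  bit 1 = 1: r = r^2 * 13 mod 31 = 13^2 * 13 = 14*13 = 27
  bit 2 = 0: r = r^2 mod 31 = 27^2 = 16
  bit 3 = 0: r = r^2 mod 31 = 16^2 = 8
  bit 4 = 0: r = r^2 mod 31 = 8^2 = 2
  -> B = 2
s = B^a = 2^22 mod 31  (bits of 22 = 10110)
  bit 0 = 1: r = r^2 * 2 mod 31 = 1^2 * 2 = 1*2 = 2
  bit 1 = 0: r = r^2 mod 31 = 2^2 = 4
  bit 2 = 1: r = r^2 * 2 mod 31 = 4^2 * 2 = 16*2 = 1
  bit 3 = 1: r = r^2 * 2 mod 31 = 1^2 * 2 = 1*2 = 2
  bit 4 = 0: r = r^2 mod 31 = 2^2 = 4
  -> s = B^a = 4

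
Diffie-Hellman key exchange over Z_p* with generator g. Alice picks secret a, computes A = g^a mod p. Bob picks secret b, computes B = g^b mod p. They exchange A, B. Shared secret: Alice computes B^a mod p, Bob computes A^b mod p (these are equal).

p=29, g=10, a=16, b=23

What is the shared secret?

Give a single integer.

Answer: 24

Derivation:
A = 10^16 mod 29  (bits of 16 = 10000)
  bit 0 = 1: r = r^2 * 10 mod 29 = 1^2 * 10 = 1*10 = 10
  bit 1 = 0: r = r^2 mod 29 = 10^2 = 13
  bit 2 = 0: r = r^2 mod 29 = 13^2 = 24
  bit 3 = 0: r = r^2 mod 29 = 24^2 = 25
  bit 4 = 0: r = r^2 mod 29 = 25^2 = 16
  -> A = 16
B = 10^23 mod 29  (bits of 23 = 10111)
  bit 0 = 1: r = r^2 * 10 mod 29 = 1^2 * 10 = 1*10 = 10
  bit 1 = 0: r = r^2 mod 29 = 10^2 = 13
  bit 2 = 1: r = r^2 * 10 mod 29 = 13^2 * 10 = 24*10 = 8
  bit 3 = 1: r = r^2 * 10 mod 29 = 8^2 * 10 = 6*10 = 2
  bit 4 = 1: r = r^2 * 10 mod 29 = 2^2 * 10 = 4*10 = 11
  -> B = 11
s = B^a = 11^16 mod 29  (bits of 16 = 10000)
  bit 0 = 1: r = r^2 * 11 mod 29 = 1^2 * 11 = 1*11 = 11
  bit 1 = 0: r = r^2 mod 29 = 11^2 = 5
  bit 2 = 0: r = r^2 mod 29 = 5^2 = 25
  bit 3 = 0: r = r^2 mod 29 = 25^2 = 16
  bit 4 = 0: r = r^2 mod 29 = 16^2 = 24
  -> s = B^a = 24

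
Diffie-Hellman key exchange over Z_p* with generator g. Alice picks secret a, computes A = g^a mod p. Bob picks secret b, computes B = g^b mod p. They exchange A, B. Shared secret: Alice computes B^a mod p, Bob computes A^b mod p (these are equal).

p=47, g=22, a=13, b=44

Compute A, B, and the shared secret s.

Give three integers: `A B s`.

Answer: 31 37 9

Derivation:
A = 22^13 mod 47  (bits of 13 = 1101)
  bit 0 = 1: r = r^2 * 22 mod 47 = 1^2 * 22 = 1*22 = 22
  bit 1 = 1: r = r^2 * 22 mod 47 = 22^2 * 22 = 14*22 = 26
  bit 2 = 0: r = r^2 mod 47 = 26^2 = 18
  bit 3 = 1: r = r^2 * 22 mod 47 = 18^2 * 22 = 42*22 = 31
  -> A = 31
B = 22^44 mod 47  (bits of 44 = 101100)
  bit 0 = 1: r = r^2 * 22 mod 47 = 1^2 * 22 = 1*22 = 22
  bit 1 = 0: r = r^2 mod 47 = 22^2 = 14
  bit 2 = 1: r = r^2 * 22 mod 47 = 14^2 * 22 = 8*22 = 35
  bit 3 = 1: r = r^2 * 22 mod 47 = 35^2 * 22 = 3*22 = 19
  bit 4 = 0: r = r^2 mod 47 = 19^2 = 32
  bit 5 = 0: r = r^2 mod 47 = 32^2 = 37
  -> B = 37
s = B^a = 37^13 mod 47  (bits of 13 = 1101)
  bit 0 = 1: r = r^2 * 37 mod 47 = 1^2 * 37 = 1*37 = 37
  bit 1 = 1: r = r^2 * 37 mod 47 = 37^2 * 37 = 6*37 = 34
  bit 2 = 0: r = r^2 mod 47 = 34^2 = 28
  bit 3 = 1: r = r^2 * 37 mod 47 = 28^2 * 37 = 32*37 = 9
  -> s = B^a = 9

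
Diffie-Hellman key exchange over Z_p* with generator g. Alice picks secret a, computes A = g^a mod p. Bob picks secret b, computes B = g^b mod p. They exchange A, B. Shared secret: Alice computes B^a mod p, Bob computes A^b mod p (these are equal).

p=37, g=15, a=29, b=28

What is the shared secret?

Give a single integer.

A = 15^29 mod 37  (bits of 29 = 11101)
  bit 0 = 1: r = r^2 * 15 mod 37 = 1^2 * 15 = 1*15 = 15
  bit 1 = 1: r = r^2 * 15 mod 37 = 15^2 * 15 = 3*15 = 8
  bit 2 = 1: r = r^2 * 15 mod 37 = 8^2 * 15 = 27*15 = 35
  bit 3 = 0: r = r^2 mod 37 = 35^2 = 4
  bit 4 = 1: r = r^2 * 15 mod 37 = 4^2 * 15 = 16*15 = 18
  -> A = 18
B = 15^28 mod 37  (bits of 28 = 11100)
  bit 0 = 1: r = r^2 * 15 mod 37 = 1^2 * 15 = 1*15 = 15
  bit 1 = 1: r = r^2 * 15 mod 37 = 15^2 * 15 = 3*15 = 8
  bit 2 = 1: r = r^2 * 15 mod 37 = 8^2 * 15 = 27*15 = 35
  bit 3 = 0: r = r^2 mod 37 = 35^2 = 4
  bit 4 = 0: r = r^2 mod 37 = 4^2 = 16
  -> B = 16
s = B^a = 16^29 mod 37  (bits of 29 = 11101)
  bit 0 = 1: r = r^2 * 16 mod 37 = 1^2 * 16 = 1*16 = 16
  bit 1 = 1: r = r^2 * 16 mod 37 = 16^2 * 16 = 34*16 = 26
  bit 2 = 1: r = r^2 * 16 mod 37 = 26^2 * 16 = 10*16 = 12
  bit 3 = 0: r = r^2 mod 37 = 12^2 = 33
  bit 4 = 1: r = r^2 * 16 mod 37 = 33^2 * 16 = 16*16 = 34
  -> s = B^a = 34

Answer: 34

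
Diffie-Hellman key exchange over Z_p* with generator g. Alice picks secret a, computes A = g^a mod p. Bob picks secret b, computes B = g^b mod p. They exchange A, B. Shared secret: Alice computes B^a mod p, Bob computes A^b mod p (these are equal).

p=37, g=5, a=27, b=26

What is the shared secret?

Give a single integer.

Answer: 36

Derivation:
A = 5^27 mod 37  (bits of 27 = 11011)
  bit 0 = 1: r = r^2 * 5 mod 37 = 1^2 * 5 = 1*5 = 5
  bit 1 = 1: r = r^2 * 5 mod 37 = 5^2 * 5 = 25*5 = 14
  bit 2 = 0: r = r^2 mod 37 = 14^2 = 11
  bit 3 = 1: r = r^2 * 5 mod 37 = 11^2 * 5 = 10*5 = 13
  bit 4 = 1: r = r^2 * 5 mod 37 = 13^2 * 5 = 21*5 = 31
  -> A = 31
B = 5^26 mod 37  (bits of 26 = 11010)
  bit 0 = 1: r = r^2 * 5 mod 37 = 1^2 * 5 = 1*5 = 5
  bit 1 = 1: r = r^2 * 5 mod 37 = 5^2 * 5 = 25*5 = 14
  bit 2 = 0: r = r^2 mod 37 = 14^2 = 11
  bit 3 = 1: r = r^2 * 5 mod 37 = 11^2 * 5 = 10*5 = 13
  bit 4 = 0: r = r^2 mod 37 = 13^2 = 21
  -> B = 21
s = B^a = 21^27 mod 37  (bits of 27 = 11011)
  bit 0 = 1: r = r^2 * 21 mod 37 = 1^2 * 21 = 1*21 = 21
  bit 1 = 1: r = r^2 * 21 mod 37 = 21^2 * 21 = 34*21 = 11
  bit 2 = 0: r = r^2 mod 37 = 11^2 = 10
  bit 3 = 1: r = r^2 * 21 mod 37 = 10^2 * 21 = 26*21 = 28
  bit 4 = 1: r = r^2 * 21 mod 37 = 28^2 * 21 = 7*21 = 36
  -> s = B^a = 36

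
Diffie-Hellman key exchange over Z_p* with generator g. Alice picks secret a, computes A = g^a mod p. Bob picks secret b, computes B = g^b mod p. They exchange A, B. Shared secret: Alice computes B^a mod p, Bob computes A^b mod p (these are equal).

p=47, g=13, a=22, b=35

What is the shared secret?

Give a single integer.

A = 13^22 mod 47  (bits of 22 = 10110)
  bit 0 = 1: r = r^2 * 13 mod 47 = 1^2 * 13 = 1*13 = 13
  bit 1 = 0: r = r^2 mod 47 = 13^2 = 28
  bit 2 = 1: r = r^2 * 13 mod 47 = 28^2 * 13 = 32*13 = 40
  bit 3 = 1: r = r^2 * 13 mod 47 = 40^2 * 13 = 2*13 = 26
  bit 4 = 0: r = r^2 mod 47 = 26^2 = 18
  -> A = 18
B = 13^35 mod 47  (bits of 35 = 100011)
  bit 0 = 1: r = r^2 * 13 mod 47 = 1^2 * 13 = 1*13 = 13
  bit 1 = 0: r = r^2 mod 47 = 13^2 = 28
  bit 2 = 0: r = r^2 mod 47 = 28^2 = 32
  bit 3 = 0: r = r^2 mod 47 = 32^2 = 37
  bit 4 = 1: r = r^2 * 13 mod 47 = 37^2 * 13 = 6*13 = 31
  bit 5 = 1: r = r^2 * 13 mod 47 = 31^2 * 13 = 21*13 = 38
  -> B = 38
s = B^a = 38^22 mod 47  (bits of 22 = 10110)
  bit 0 = 1: r = r^2 * 38 mod 47 = 1^2 * 38 = 1*38 = 38
  bit 1 = 0: r = r^2 mod 47 = 38^2 = 34
  bit 2 = 1: r = r^2 * 38 mod 47 = 34^2 * 38 = 28*38 = 30
  bit 3 = 1: r = r^2 * 38 mod 47 = 30^2 * 38 = 7*38 = 31
  bit 4 = 0: r = r^2 mod 47 = 31^2 = 21
  -> s = B^a = 21

Answer: 21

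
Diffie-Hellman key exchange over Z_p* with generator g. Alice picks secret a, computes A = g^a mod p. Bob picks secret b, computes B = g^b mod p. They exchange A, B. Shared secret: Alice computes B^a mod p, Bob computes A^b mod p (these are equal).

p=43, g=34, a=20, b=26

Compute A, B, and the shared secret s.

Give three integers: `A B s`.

A = 34^20 mod 43  (bits of 20 = 10100)
  bit 0 = 1: r = r^2 * 34 mod 43 = 1^2 * 34 = 1*34 = 34
  bit 1 = 0: r = r^2 mod 43 = 34^2 = 38
  bit 2 = 1: r = r^2 * 34 mod 43 = 38^2 * 34 = 25*34 = 33
  bit 3 = 0: r = r^2 mod 43 = 33^2 = 14
  bit 4 = 0: r = r^2 mod 43 = 14^2 = 24
  -> A = 24
B = 34^26 mod 43  (bits of 26 = 11010)
  bit 0 = 1: r = r^2 * 34 mod 43 = 1^2 * 34 = 1*34 = 34
  bit 1 = 1: r = r^2 * 34 mod 43 = 34^2 * 34 = 38*34 = 2
  bit 2 = 0: r = r^2 mod 43 = 2^2 = 4
  bit 3 = 1: r = r^2 * 34 mod 43 = 4^2 * 34 = 16*34 = 28
  bit 4 = 0: r = r^2 mod 43 = 28^2 = 10
  -> B = 10
s = B^a = 10^20 mod 43  (bits of 20 = 10100)
  bit 0 = 1: r = r^2 * 10 mod 43 = 1^2 * 10 = 1*10 = 10
  bit 1 = 0: r = r^2 mod 43 = 10^2 = 14
  bit 2 = 1: r = r^2 * 10 mod 43 = 14^2 * 10 = 24*10 = 25
  bit 3 = 0: r = r^2 mod 43 = 25^2 = 23
  bit 4 = 0: r = r^2 mod 43 = 23^2 = 13
  -> s = B^a = 13

Answer: 24 10 13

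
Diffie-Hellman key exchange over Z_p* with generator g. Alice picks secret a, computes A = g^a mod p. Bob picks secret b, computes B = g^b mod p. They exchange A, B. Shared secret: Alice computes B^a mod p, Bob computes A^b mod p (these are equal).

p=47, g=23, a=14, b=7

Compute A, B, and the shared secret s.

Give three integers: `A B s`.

Answer: 42 29 36

Derivation:
A = 23^14 mod 47  (bits of 14 = 1110)
  bit 0 = 1: r = r^2 * 23 mod 47 = 1^2 * 23 = 1*23 = 23
  bit 1 = 1: r = r^2 * 23 mod 47 = 23^2 * 23 = 12*23 = 41
  bit 2 = 1: r = r^2 * 23 mod 47 = 41^2 * 23 = 36*23 = 29
  bit 3 = 0: r = r^2 mod 47 = 29^2 = 42
  -> A = 42
B = 23^7 mod 47  (bits of 7 = 111)
  bit 0 = 1: r = r^2 * 23 mod 47 = 1^2 * 23 = 1*23 = 23
  bit 1 = 1: r = r^2 * 23 mod 47 = 23^2 * 23 = 12*23 = 41
  bit 2 = 1: r = r^2 * 23 mod 47 = 41^2 * 23 = 36*23 = 29
  -> B = 29
s = B^a = 29^14 mod 47  (bits of 14 = 1110)
  bit 0 = 1: r = r^2 * 29 mod 47 = 1^2 * 29 = 1*29 = 29
  bit 1 = 1: r = r^2 * 29 mod 47 = 29^2 * 29 = 42*29 = 43
  bit 2 = 1: r = r^2 * 29 mod 47 = 43^2 * 29 = 16*29 = 41
  bit 3 = 0: r = r^2 mod 47 = 41^2 = 36
  -> s = B^a = 36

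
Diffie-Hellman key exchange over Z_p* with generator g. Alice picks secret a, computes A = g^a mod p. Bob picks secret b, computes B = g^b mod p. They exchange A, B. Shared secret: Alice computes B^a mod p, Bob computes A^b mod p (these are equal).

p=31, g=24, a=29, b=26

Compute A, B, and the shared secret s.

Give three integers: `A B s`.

A = 24^29 mod 31  (bits of 29 = 11101)
  bit 0 = 1: r = r^2 * 24 mod 31 = 1^2 * 24 = 1*24 = 24
  bit 1 = 1: r = r^2 * 24 mod 31 = 24^2 * 24 = 18*24 = 29
  bit 2 = 1: r = r^2 * 24 mod 31 = 29^2 * 24 = 4*24 = 3
  bit 3 = 0: r = r^2 mod 31 = 3^2 = 9
  bit 4 = 1: r = r^2 * 24 mod 31 = 9^2 * 24 = 19*24 = 22
  -> A = 22
B = 24^26 mod 31  (bits of 26 = 11010)
  bit 0 = 1: r = r^2 * 24 mod 31 = 1^2 * 24 = 1*24 = 24
  bit 1 = 1: r = r^2 * 24 mod 31 = 24^2 * 24 = 18*24 = 29
  bit 2 = 0: r = r^2 mod 31 = 29^2 = 4
  bit 3 = 1: r = r^2 * 24 mod 31 = 4^2 * 24 = 16*24 = 12
  bit 4 = 0: r = r^2 mod 31 = 12^2 = 20
  -> B = 20
s = B^a = 20^29 mod 31  (bits of 29 = 11101)
  bit 0 = 1: r = r^2 * 20 mod 31 = 1^2 * 20 = 1*20 = 20
  bit 1 = 1: r = r^2 * 20 mod 31 = 20^2 * 20 = 28*20 = 2
  bit 2 = 1: r = r^2 * 20 mod 31 = 2^2 * 20 = 4*20 = 18
  bit 3 = 0: r = r^2 mod 31 = 18^2 = 14
  bit 4 = 1: r = r^2 * 20 mod 31 = 14^2 * 20 = 10*20 = 14
  -> s = B^a = 14

Answer: 22 20 14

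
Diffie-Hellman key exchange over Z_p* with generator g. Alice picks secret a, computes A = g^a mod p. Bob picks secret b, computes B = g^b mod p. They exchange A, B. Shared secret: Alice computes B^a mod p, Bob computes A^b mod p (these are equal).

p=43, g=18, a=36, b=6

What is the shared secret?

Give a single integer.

Answer: 41

Derivation:
A = 18^36 mod 43  (bits of 36 = 100100)
  bit 0 = 1: r = r^2 * 18 mod 43 = 1^2 * 18 = 1*18 = 18
  bit 1 = 0: r = r^2 mod 43 = 18^2 = 23
  bit 2 = 0: r = r^2 mod 43 = 23^2 = 13
  bit 3 = 1: r = r^2 * 18 mod 43 = 13^2 * 18 = 40*18 = 32
  bit 4 = 0: r = r^2 mod 43 = 32^2 = 35
  bit 5 = 0: r = r^2 mod 43 = 35^2 = 21
  -> A = 21
B = 18^6 mod 43  (bits of 6 = 110)
  bit 0 = 1: r = r^2 * 18 mod 43 = 1^2 * 18 = 1*18 = 18
  bit 1 = 1: r = r^2 * 18 mod 43 = 18^2 * 18 = 23*18 = 27
  bit 2 = 0: r = r^2 mod 43 = 27^2 = 41
  -> B = 41
s = B^a = 41^36 mod 43  (bits of 36 = 100100)
  bit 0 = 1: r = r^2 * 41 mod 43 = 1^2 * 41 = 1*41 = 41
  bit 1 = 0: r = r^2 mod 43 = 41^2 = 4
  bit 2 = 0: r = r^2 mod 43 = 4^2 = 16
  bit 3 = 1: r = r^2 * 41 mod 43 = 16^2 * 41 = 41*41 = 4
  bit 4 = 0: r = r^2 mod 43 = 4^2 = 16
  bit 5 = 0: r = r^2 mod 43 = 16^2 = 41
  -> s = B^a = 41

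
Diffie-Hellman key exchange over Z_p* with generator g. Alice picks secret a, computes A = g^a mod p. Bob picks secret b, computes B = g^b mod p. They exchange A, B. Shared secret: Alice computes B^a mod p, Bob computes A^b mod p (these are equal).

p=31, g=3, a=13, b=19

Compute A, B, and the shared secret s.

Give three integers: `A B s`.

A = 3^13 mod 31  (bits of 13 = 1101)
  bit 0 = 1: r = r^2 * 3 mod 31 = 1^2 * 3 = 1*3 = 3
  bit 1 = 1: r = r^2 * 3 mod 31 = 3^2 * 3 = 9*3 = 27
  bit 2 = 0: r = r^2 mod 31 = 27^2 = 16
  bit 3 = 1: r = r^2 * 3 mod 31 = 16^2 * 3 = 8*3 = 24
  -> A = 24
B = 3^19 mod 31  (bits of 19 = 10011)
  bit 0 = 1: r = r^2 * 3 mod 31 = 1^2 * 3 = 1*3 = 3
  bit 1 = 0: r = r^2 mod 31 = 3^2 = 9
  bit 2 = 0: r = r^2 mod 31 = 9^2 = 19
  bit 3 = 1: r = r^2 * 3 mod 31 = 19^2 * 3 = 20*3 = 29
  bit 4 = 1: r = r^2 * 3 mod 31 = 29^2 * 3 = 4*3 = 12
  -> B = 12
s = B^a = 12^13 mod 31  (bits of 13 = 1101)
  bit 0 = 1: r = r^2 * 12 mod 31 = 1^2 * 12 = 1*12 = 12
  bit 1 = 1: r = r^2 * 12 mod 31 = 12^2 * 12 = 20*12 = 23
  bit 2 = 0: r = r^2 mod 31 = 23^2 = 2
  bit 3 = 1: r = r^2 * 12 mod 31 = 2^2 * 12 = 4*12 = 17
  -> s = B^a = 17

Answer: 24 12 17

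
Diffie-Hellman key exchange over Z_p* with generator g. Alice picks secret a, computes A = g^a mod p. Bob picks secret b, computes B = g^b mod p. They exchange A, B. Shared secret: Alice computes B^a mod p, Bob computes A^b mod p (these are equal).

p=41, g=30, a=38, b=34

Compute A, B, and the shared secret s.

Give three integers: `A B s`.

A = 30^38 mod 41  (bits of 38 = 100110)
  bit 0 = 1: r = r^2 * 30 mod 41 = 1^2 * 30 = 1*30 = 30
  bit 1 = 0: r = r^2 mod 41 = 30^2 = 39
  bit 2 = 0: r = r^2 mod 41 = 39^2 = 4
  bit 3 = 1: r = r^2 * 30 mod 41 = 4^2 * 30 = 16*30 = 29
  bit 4 = 1: r = r^2 * 30 mod 41 = 29^2 * 30 = 21*30 = 15
  bit 5 = 0: r = r^2 mod 41 = 15^2 = 20
  -> A = 20
B = 30^34 mod 41  (bits of 34 = 100010)
  bit 0 = 1: r = r^2 * 30 mod 41 = 1^2 * 30 = 1*30 = 30
  bit 1 = 0: r = r^2 mod 41 = 30^2 = 39
  bit 2 = 0: r = r^2 mod 41 = 39^2 = 4
  bit 3 = 0: r = r^2 mod 41 = 4^2 = 16
  bit 4 = 1: r = r^2 * 30 mod 41 = 16^2 * 30 = 10*30 = 13
  bit 5 = 0: r = r^2 mod 41 = 13^2 = 5
  -> B = 5
s = B^a = 5^38 mod 41  (bits of 38 = 100110)
  bit 0 = 1: r = r^2 * 5 mod 41 = 1^2 * 5 = 1*5 = 5
  bit 1 = 0: r = r^2 mod 41 = 5^2 = 25
  bit 2 = 0: r = r^2 mod 41 = 25^2 = 10
  bit 3 = 1: r = r^2 * 5 mod 41 = 10^2 * 5 = 18*5 = 8
  bit 4 = 1: r = r^2 * 5 mod 41 = 8^2 * 5 = 23*5 = 33
  bit 5 = 0: r = r^2 mod 41 = 33^2 = 23
  -> s = B^a = 23

Answer: 20 5 23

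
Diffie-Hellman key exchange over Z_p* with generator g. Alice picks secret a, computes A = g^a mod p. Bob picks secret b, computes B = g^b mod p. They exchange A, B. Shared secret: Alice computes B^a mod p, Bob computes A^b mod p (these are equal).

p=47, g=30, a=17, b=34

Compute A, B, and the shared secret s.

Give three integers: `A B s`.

A = 30^17 mod 47  (bits of 17 = 10001)
  bit 0 = 1: r = r^2 * 30 mod 47 = 1^2 * 30 = 1*30 = 30
  bit 1 = 0: r = r^2 mod 47 = 30^2 = 7
  bit 2 = 0: r = r^2 mod 47 = 7^2 = 2
  bit 3 = 0: r = r^2 mod 47 = 2^2 = 4
  bit 4 = 1: r = r^2 * 30 mod 47 = 4^2 * 30 = 16*30 = 10
  -> A = 10
B = 30^34 mod 47  (bits of 34 = 100010)
  bit 0 = 1: r = r^2 * 30 mod 47 = 1^2 * 30 = 1*30 = 30
  bit 1 = 0: r = r^2 mod 47 = 30^2 = 7
  bit 2 = 0: r = r^2 mod 47 = 7^2 = 2
  bit 3 = 0: r = r^2 mod 47 = 2^2 = 4
  bit 4 = 1: r = r^2 * 30 mod 47 = 4^2 * 30 = 16*30 = 10
  bit 5 = 0: r = r^2 mod 47 = 10^2 = 6
  -> B = 6
s = B^a = 6^17 mod 47  (bits of 17 = 10001)
  bit 0 = 1: r = r^2 * 6 mod 47 = 1^2 * 6 = 1*6 = 6
  bit 1 = 0: r = r^2 mod 47 = 6^2 = 36
  bit 2 = 0: r = r^2 mod 47 = 36^2 = 27
  bit 3 = 0: r = r^2 mod 47 = 27^2 = 24
  bit 4 = 1: r = r^2 * 6 mod 47 = 24^2 * 6 = 12*6 = 25
  -> s = B^a = 25

Answer: 10 6 25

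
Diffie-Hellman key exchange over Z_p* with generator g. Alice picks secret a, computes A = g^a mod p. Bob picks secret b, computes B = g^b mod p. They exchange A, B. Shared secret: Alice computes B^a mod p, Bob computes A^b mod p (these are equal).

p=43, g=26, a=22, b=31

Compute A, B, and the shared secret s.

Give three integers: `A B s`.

Answer: 17 34 9

Derivation:
A = 26^22 mod 43  (bits of 22 = 10110)
  bit 0 = 1: r = r^2 * 26 mod 43 = 1^2 * 26 = 1*26 = 26
  bit 1 = 0: r = r^2 mod 43 = 26^2 = 31
  bit 2 = 1: r = r^2 * 26 mod 43 = 31^2 * 26 = 15*26 = 3
  bit 3 = 1: r = r^2 * 26 mod 43 = 3^2 * 26 = 9*26 = 19
  bit 4 = 0: r = r^2 mod 43 = 19^2 = 17
  -> A = 17
B = 26^31 mod 43  (bits of 31 = 11111)
  bit 0 = 1: r = r^2 * 26 mod 43 = 1^2 * 26 = 1*26 = 26
  bit 1 = 1: r = r^2 * 26 mod 43 = 26^2 * 26 = 31*26 = 32
  bit 2 = 1: r = r^2 * 26 mod 43 = 32^2 * 26 = 35*26 = 7
  bit 3 = 1: r = r^2 * 26 mod 43 = 7^2 * 26 = 6*26 = 27
  bit 4 = 1: r = r^2 * 26 mod 43 = 27^2 * 26 = 41*26 = 34
  -> B = 34
s = B^a = 34^22 mod 43  (bits of 22 = 10110)
  bit 0 = 1: r = r^2 * 34 mod 43 = 1^2 * 34 = 1*34 = 34
  bit 1 = 0: r = r^2 mod 43 = 34^2 = 38
  bit 2 = 1: r = r^2 * 34 mod 43 = 38^2 * 34 = 25*34 = 33
  bit 3 = 1: r = r^2 * 34 mod 43 = 33^2 * 34 = 14*34 = 3
  bit 4 = 0: r = r^2 mod 43 = 3^2 = 9
  -> s = B^a = 9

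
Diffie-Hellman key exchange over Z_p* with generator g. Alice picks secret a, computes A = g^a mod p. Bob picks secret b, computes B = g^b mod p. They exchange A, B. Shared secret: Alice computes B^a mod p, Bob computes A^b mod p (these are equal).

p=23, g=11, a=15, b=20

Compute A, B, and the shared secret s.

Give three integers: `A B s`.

A = 11^15 mod 23  (bits of 15 = 1111)
  bit 0 = 1: r = r^2 * 11 mod 23 = 1^2 * 11 = 1*11 = 11
  bit 1 = 1: r = r^2 * 11 mod 23 = 11^2 * 11 = 6*11 = 20
  bit 2 = 1: r = r^2 * 11 mod 23 = 20^2 * 11 = 9*11 = 7
  bit 3 = 1: r = r^2 * 11 mod 23 = 7^2 * 11 = 3*11 = 10
  -> A = 10
B = 11^20 mod 23  (bits of 20 = 10100)
  bit 0 = 1: r = r^2 * 11 mod 23 = 1^2 * 11 = 1*11 = 11
  bit 1 = 0: r = r^2 mod 23 = 11^2 = 6
  bit 2 = 1: r = r^2 * 11 mod 23 = 6^2 * 11 = 13*11 = 5
  bit 3 = 0: r = r^2 mod 23 = 5^2 = 2
  bit 4 = 0: r = r^2 mod 23 = 2^2 = 4
  -> B = 4
s = B^a = 4^15 mod 23  (bits of 15 = 1111)
  bit 0 = 1: r = r^2 * 4 mod 23 = 1^2 * 4 = 1*4 = 4
  bit 1 = 1: r = r^2 * 4 mod 23 = 4^2 * 4 = 16*4 = 18
  bit 2 = 1: r = r^2 * 4 mod 23 = 18^2 * 4 = 2*4 = 8
  bit 3 = 1: r = r^2 * 4 mod 23 = 8^2 * 4 = 18*4 = 3
  -> s = B^a = 3

Answer: 10 4 3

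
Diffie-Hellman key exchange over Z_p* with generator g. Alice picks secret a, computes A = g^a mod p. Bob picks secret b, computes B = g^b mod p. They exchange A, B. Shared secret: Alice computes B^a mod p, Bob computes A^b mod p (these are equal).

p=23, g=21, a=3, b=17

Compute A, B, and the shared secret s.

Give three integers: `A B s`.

A = 21^3 mod 23  (bits of 3 = 11)
  bit 0 = 1: r = r^2 * 21 mod 23 = 1^2 * 21 = 1*21 = 21
  bit 1 = 1: r = r^2 * 21 mod 23 = 21^2 * 21 = 4*21 = 15
  -> A = 15
B = 21^17 mod 23  (bits of 17 = 10001)
  bit 0 = 1: r = r^2 * 21 mod 23 = 1^2 * 21 = 1*21 = 21
  bit 1 = 0: r = r^2 mod 23 = 21^2 = 4
  bit 2 = 0: r = r^2 mod 23 = 4^2 = 16
  bit 3 = 0: r = r^2 mod 23 = 16^2 = 3
  bit 4 = 1: r = r^2 * 21 mod 23 = 3^2 * 21 = 9*21 = 5
  -> B = 5
s = B^a = 5^3 mod 23  (bits of 3 = 11)
  bit 0 = 1: r = r^2 * 5 mod 23 = 1^2 * 5 = 1*5 = 5
  bit 1 = 1: r = r^2 * 5 mod 23 = 5^2 * 5 = 2*5 = 10
  -> s = B^a = 10

Answer: 15 5 10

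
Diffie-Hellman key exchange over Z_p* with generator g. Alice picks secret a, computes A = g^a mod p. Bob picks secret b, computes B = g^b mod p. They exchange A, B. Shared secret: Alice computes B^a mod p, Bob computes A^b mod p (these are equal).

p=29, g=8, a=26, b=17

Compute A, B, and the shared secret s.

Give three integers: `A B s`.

Answer: 5 10 9

Derivation:
A = 8^26 mod 29  (bits of 26 = 11010)
  bit 0 = 1: r = r^2 * 8 mod 29 = 1^2 * 8 = 1*8 = 8
  bit 1 = 1: r = r^2 * 8 mod 29 = 8^2 * 8 = 6*8 = 19
  bit 2 = 0: r = r^2 mod 29 = 19^2 = 13
  bit 3 = 1: r = r^2 * 8 mod 29 = 13^2 * 8 = 24*8 = 18
  bit 4 = 0: r = r^2 mod 29 = 18^2 = 5
  -> A = 5
B = 8^17 mod 29  (bits of 17 = 10001)
  bit 0 = 1: r = r^2 * 8 mod 29 = 1^2 * 8 = 1*8 = 8
  bit 1 = 0: r = r^2 mod 29 = 8^2 = 6
  bit 2 = 0: r = r^2 mod 29 = 6^2 = 7
  bit 3 = 0: r = r^2 mod 29 = 7^2 = 20
  bit 4 = 1: r = r^2 * 8 mod 29 = 20^2 * 8 = 23*8 = 10
  -> B = 10
s = B^a = 10^26 mod 29  (bits of 26 = 11010)
  bit 0 = 1: r = r^2 * 10 mod 29 = 1^2 * 10 = 1*10 = 10
  bit 1 = 1: r = r^2 * 10 mod 29 = 10^2 * 10 = 13*10 = 14
  bit 2 = 0: r = r^2 mod 29 = 14^2 = 22
  bit 3 = 1: r = r^2 * 10 mod 29 = 22^2 * 10 = 20*10 = 26
  bit 4 = 0: r = r^2 mod 29 = 26^2 = 9
  -> s = B^a = 9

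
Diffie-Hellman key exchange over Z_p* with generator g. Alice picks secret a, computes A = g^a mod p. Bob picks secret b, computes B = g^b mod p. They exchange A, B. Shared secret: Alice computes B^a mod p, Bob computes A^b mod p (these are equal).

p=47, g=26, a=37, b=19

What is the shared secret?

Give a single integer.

A = 26^37 mod 47  (bits of 37 = 100101)
  bit 0 = 1: r = r^2 * 26 mod 47 = 1^2 * 26 = 1*26 = 26
  bit 1 = 0: r = r^2 mod 47 = 26^2 = 18
  bit 2 = 0: r = r^2 mod 47 = 18^2 = 42
  bit 3 = 1: r = r^2 * 26 mod 47 = 42^2 * 26 = 25*26 = 39
  bit 4 = 0: r = r^2 mod 47 = 39^2 = 17
  bit 5 = 1: r = r^2 * 26 mod 47 = 17^2 * 26 = 7*26 = 41
  -> A = 41
B = 26^19 mod 47  (bits of 19 = 10011)
  bit 0 = 1: r = r^2 * 26 mod 47 = 1^2 * 26 = 1*26 = 26
  bit 1 = 0: r = r^2 mod 47 = 26^2 = 18
  bit 2 = 0: r = r^2 mod 47 = 18^2 = 42
  bit 3 = 1: r = r^2 * 26 mod 47 = 42^2 * 26 = 25*26 = 39
  bit 4 = 1: r = r^2 * 26 mod 47 = 39^2 * 26 = 17*26 = 19
  -> B = 19
s = B^a = 19^37 mod 47  (bits of 37 = 100101)
  bit 0 = 1: r = r^2 * 19 mod 47 = 1^2 * 19 = 1*19 = 19
  bit 1 = 0: r = r^2 mod 47 = 19^2 = 32
  bit 2 = 0: r = r^2 mod 47 = 32^2 = 37
  bit 3 = 1: r = r^2 * 19 mod 47 = 37^2 * 19 = 6*19 = 20
  bit 4 = 0: r = r^2 mod 47 = 20^2 = 24
  bit 5 = 1: r = r^2 * 19 mod 47 = 24^2 * 19 = 12*19 = 40
  -> s = B^a = 40

Answer: 40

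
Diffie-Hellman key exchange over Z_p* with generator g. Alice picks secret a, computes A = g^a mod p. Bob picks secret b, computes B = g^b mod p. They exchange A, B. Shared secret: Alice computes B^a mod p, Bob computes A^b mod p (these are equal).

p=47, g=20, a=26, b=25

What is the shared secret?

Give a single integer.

A = 20^26 mod 47  (bits of 26 = 11010)
  bit 0 = 1: r = r^2 * 20 mod 47 = 1^2 * 20 = 1*20 = 20
  bit 1 = 1: r = r^2 * 20 mod 47 = 20^2 * 20 = 24*20 = 10
  bit 2 = 0: r = r^2 mod 47 = 10^2 = 6
  bit 3 = 1: r = r^2 * 20 mod 47 = 6^2 * 20 = 36*20 = 15
  bit 4 = 0: r = r^2 mod 47 = 15^2 = 37
  -> A = 37
B = 20^25 mod 47  (bits of 25 = 11001)
  bit 0 = 1: r = r^2 * 20 mod 47 = 1^2 * 20 = 1*20 = 20
  bit 1 = 1: r = r^2 * 20 mod 47 = 20^2 * 20 = 24*20 = 10
  bit 2 = 0: r = r^2 mod 47 = 10^2 = 6
  bit 3 = 0: r = r^2 mod 47 = 6^2 = 36
  bit 4 = 1: r = r^2 * 20 mod 47 = 36^2 * 20 = 27*20 = 23
  -> B = 23
s = B^a = 23^26 mod 47  (bits of 26 = 11010)
  bit 0 = 1: r = r^2 * 23 mod 47 = 1^2 * 23 = 1*23 = 23
  bit 1 = 1: r = r^2 * 23 mod 47 = 23^2 * 23 = 12*23 = 41
  bit 2 = 0: r = r^2 mod 47 = 41^2 = 36
  bit 3 = 1: r = r^2 * 23 mod 47 = 36^2 * 23 = 27*23 = 10
  bit 4 = 0: r = r^2 mod 47 = 10^2 = 6
  -> s = B^a = 6

Answer: 6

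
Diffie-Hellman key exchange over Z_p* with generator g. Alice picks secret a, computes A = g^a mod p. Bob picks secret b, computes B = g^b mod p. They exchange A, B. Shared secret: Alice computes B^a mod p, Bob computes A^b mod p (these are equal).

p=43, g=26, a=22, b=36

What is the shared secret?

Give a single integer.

Answer: 16

Derivation:
A = 26^22 mod 43  (bits of 22 = 10110)
  bit 0 = 1: r = r^2 * 26 mod 43 = 1^2 * 26 = 1*26 = 26
  bit 1 = 0: r = r^2 mod 43 = 26^2 = 31
  bit 2 = 1: r = r^2 * 26 mod 43 = 31^2 * 26 = 15*26 = 3
  bit 3 = 1: r = r^2 * 26 mod 43 = 3^2 * 26 = 9*26 = 19
  bit 4 = 0: r = r^2 mod 43 = 19^2 = 17
  -> A = 17
B = 26^36 mod 43  (bits of 36 = 100100)
  bit 0 = 1: r = r^2 * 26 mod 43 = 1^2 * 26 = 1*26 = 26
  bit 1 = 0: r = r^2 mod 43 = 26^2 = 31
  bit 2 = 0: r = r^2 mod 43 = 31^2 = 15
  bit 3 = 1: r = r^2 * 26 mod 43 = 15^2 * 26 = 10*26 = 2
  bit 4 = 0: r = r^2 mod 43 = 2^2 = 4
  bit 5 = 0: r = r^2 mod 43 = 4^2 = 16
  -> B = 16
s = B^a = 16^22 mod 43  (bits of 22 = 10110)
  bit 0 = 1: r = r^2 * 16 mod 43 = 1^2 * 16 = 1*16 = 16
  bit 1 = 0: r = r^2 mod 43 = 16^2 = 41
  bit 2 = 1: r = r^2 * 16 mod 43 = 41^2 * 16 = 4*16 = 21
  bit 3 = 1: r = r^2 * 16 mod 43 = 21^2 * 16 = 11*16 = 4
  bit 4 = 0: r = r^2 mod 43 = 4^2 = 16
  -> s = B^a = 16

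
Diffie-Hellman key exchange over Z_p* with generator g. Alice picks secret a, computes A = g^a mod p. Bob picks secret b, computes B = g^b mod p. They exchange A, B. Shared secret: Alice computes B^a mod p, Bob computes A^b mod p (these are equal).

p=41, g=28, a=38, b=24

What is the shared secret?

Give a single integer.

Answer: 37

Derivation:
A = 28^38 mod 41  (bits of 38 = 100110)
  bit 0 = 1: r = r^2 * 28 mod 41 = 1^2 * 28 = 1*28 = 28
  bit 1 = 0: r = r^2 mod 41 = 28^2 = 5
  bit 2 = 0: r = r^2 mod 41 = 5^2 = 25
  bit 3 = 1: r = r^2 * 28 mod 41 = 25^2 * 28 = 10*28 = 34
  bit 4 = 1: r = r^2 * 28 mod 41 = 34^2 * 28 = 8*28 = 19
  bit 5 = 0: r = r^2 mod 41 = 19^2 = 33
  -> A = 33
B = 28^24 mod 41  (bits of 24 = 11000)
  bit 0 = 1: r = r^2 * 28 mod 41 = 1^2 * 28 = 1*28 = 28
  bit 1 = 1: r = r^2 * 28 mod 41 = 28^2 * 28 = 5*28 = 17
  bit 2 = 0: r = r^2 mod 41 = 17^2 = 2
  bit 3 = 0: r = r^2 mod 41 = 2^2 = 4
  bit 4 = 0: r = r^2 mod 41 = 4^2 = 16
  -> B = 16
s = B^a = 16^38 mod 41  (bits of 38 = 100110)
  bit 0 = 1: r = r^2 * 16 mod 41 = 1^2 * 16 = 1*16 = 16
  bit 1 = 0: r = r^2 mod 41 = 16^2 = 10
  bit 2 = 0: r = r^2 mod 41 = 10^2 = 18
  bit 3 = 1: r = r^2 * 16 mod 41 = 18^2 * 16 = 37*16 = 18
  bit 4 = 1: r = r^2 * 16 mod 41 = 18^2 * 16 = 37*16 = 18
  bit 5 = 0: r = r^2 mod 41 = 18^2 = 37
  -> s = B^a = 37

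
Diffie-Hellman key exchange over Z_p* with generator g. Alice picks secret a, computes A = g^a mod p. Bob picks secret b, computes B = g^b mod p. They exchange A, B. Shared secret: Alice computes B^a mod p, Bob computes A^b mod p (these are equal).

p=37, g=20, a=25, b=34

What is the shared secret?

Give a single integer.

A = 20^25 mod 37  (bits of 25 = 11001)
  bit 0 = 1: r = r^2 * 20 mod 37 = 1^2 * 20 = 1*20 = 20
  bit 1 = 1: r = r^2 * 20 mod 37 = 20^2 * 20 = 30*20 = 8
  bit 2 = 0: r = r^2 mod 37 = 8^2 = 27
  bit 3 = 0: r = r^2 mod 37 = 27^2 = 26
  bit 4 = 1: r = r^2 * 20 mod 37 = 26^2 * 20 = 10*20 = 15
  -> A = 15
B = 20^34 mod 37  (bits of 34 = 100010)
  bit 0 = 1: r = r^2 * 20 mod 37 = 1^2 * 20 = 1*20 = 20
  bit 1 = 0: r = r^2 mod 37 = 20^2 = 30
  bit 2 = 0: r = r^2 mod 37 = 30^2 = 12
  bit 3 = 0: r = r^2 mod 37 = 12^2 = 33
  bit 4 = 1: r = r^2 * 20 mod 37 = 33^2 * 20 = 16*20 = 24
  bit 5 = 0: r = r^2 mod 37 = 24^2 = 21
  -> B = 21
s = B^a = 21^25 mod 37  (bits of 25 = 11001)
  bit 0 = 1: r = r^2 * 21 mod 37 = 1^2 * 21 = 1*21 = 21
  bit 1 = 1: r = r^2 * 21 mod 37 = 21^2 * 21 = 34*21 = 11
  bit 2 = 0: r = r^2 mod 37 = 11^2 = 10
  bit 3 = 0: r = r^2 mod 37 = 10^2 = 26
  bit 4 = 1: r = r^2 * 21 mod 37 = 26^2 * 21 = 10*21 = 25
  -> s = B^a = 25

Answer: 25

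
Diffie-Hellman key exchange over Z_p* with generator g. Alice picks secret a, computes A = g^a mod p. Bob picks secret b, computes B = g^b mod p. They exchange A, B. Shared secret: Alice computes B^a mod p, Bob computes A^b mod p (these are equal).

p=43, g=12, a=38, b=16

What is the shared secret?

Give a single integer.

Answer: 25

Derivation:
A = 12^38 mod 43  (bits of 38 = 100110)
  bit 0 = 1: r = r^2 * 12 mod 43 = 1^2 * 12 = 1*12 = 12
  bit 1 = 0: r = r^2 mod 43 = 12^2 = 15
  bit 2 = 0: r = r^2 mod 43 = 15^2 = 10
  bit 3 = 1: r = r^2 * 12 mod 43 = 10^2 * 12 = 14*12 = 39
  bit 4 = 1: r = r^2 * 12 mod 43 = 39^2 * 12 = 16*12 = 20
  bit 5 = 0: r = r^2 mod 43 = 20^2 = 13
  -> A = 13
B = 12^16 mod 43  (bits of 16 = 10000)
  bit 0 = 1: r = r^2 * 12 mod 43 = 1^2 * 12 = 1*12 = 12
  bit 1 = 0: r = r^2 mod 43 = 12^2 = 15
  bit 2 = 0: r = r^2 mod 43 = 15^2 = 10
  bit 3 = 0: r = r^2 mod 43 = 10^2 = 14
  bit 4 = 0: r = r^2 mod 43 = 14^2 = 24
  -> B = 24
s = B^a = 24^38 mod 43  (bits of 38 = 100110)
  bit 0 = 1: r = r^2 * 24 mod 43 = 1^2 * 24 = 1*24 = 24
  bit 1 = 0: r = r^2 mod 43 = 24^2 = 17
  bit 2 = 0: r = r^2 mod 43 = 17^2 = 31
  bit 3 = 1: r = r^2 * 24 mod 43 = 31^2 * 24 = 15*24 = 16
  bit 4 = 1: r = r^2 * 24 mod 43 = 16^2 * 24 = 41*24 = 38
  bit 5 = 0: r = r^2 mod 43 = 38^2 = 25
  -> s = B^a = 25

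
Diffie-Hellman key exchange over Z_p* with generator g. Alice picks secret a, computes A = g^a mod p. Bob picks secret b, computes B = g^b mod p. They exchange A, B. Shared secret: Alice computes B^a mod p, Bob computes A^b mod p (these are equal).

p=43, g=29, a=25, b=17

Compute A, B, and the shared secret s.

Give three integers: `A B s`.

Answer: 26 5 20

Derivation:
A = 29^25 mod 43  (bits of 25 = 11001)
  bit 0 = 1: r = r^2 * 29 mod 43 = 1^2 * 29 = 1*29 = 29
  bit 1 = 1: r = r^2 * 29 mod 43 = 29^2 * 29 = 24*29 = 8
  bit 2 = 0: r = r^2 mod 43 = 8^2 = 21
  bit 3 = 0: r = r^2 mod 43 = 21^2 = 11
  bit 4 = 1: r = r^2 * 29 mod 43 = 11^2 * 29 = 35*29 = 26
  -> A = 26
B = 29^17 mod 43  (bits of 17 = 10001)
  bit 0 = 1: r = r^2 * 29 mod 43 = 1^2 * 29 = 1*29 = 29
  bit 1 = 0: r = r^2 mod 43 = 29^2 = 24
  bit 2 = 0: r = r^2 mod 43 = 24^2 = 17
  bit 3 = 0: r = r^2 mod 43 = 17^2 = 31
  bit 4 = 1: r = r^2 * 29 mod 43 = 31^2 * 29 = 15*29 = 5
  -> B = 5
s = B^a = 5^25 mod 43  (bits of 25 = 11001)
  bit 0 = 1: r = r^2 * 5 mod 43 = 1^2 * 5 = 1*5 = 5
  bit 1 = 1: r = r^2 * 5 mod 43 = 5^2 * 5 = 25*5 = 39
  bit 2 = 0: r = r^2 mod 43 = 39^2 = 16
  bit 3 = 0: r = r^2 mod 43 = 16^2 = 41
  bit 4 = 1: r = r^2 * 5 mod 43 = 41^2 * 5 = 4*5 = 20
  -> s = B^a = 20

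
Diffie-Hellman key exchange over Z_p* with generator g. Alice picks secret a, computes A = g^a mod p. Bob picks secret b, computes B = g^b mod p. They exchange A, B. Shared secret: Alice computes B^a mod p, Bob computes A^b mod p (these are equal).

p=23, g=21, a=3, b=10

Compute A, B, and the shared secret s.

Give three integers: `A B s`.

Answer: 15 12 3

Derivation:
A = 21^3 mod 23  (bits of 3 = 11)
  bit 0 = 1: r = r^2 * 21 mod 23 = 1^2 * 21 = 1*21 = 21
  bit 1 = 1: r = r^2 * 21 mod 23 = 21^2 * 21 = 4*21 = 15
  -> A = 15
B = 21^10 mod 23  (bits of 10 = 1010)
  bit 0 = 1: r = r^2 * 21 mod 23 = 1^2 * 21 = 1*21 = 21
  bit 1 = 0: r = r^2 mod 23 = 21^2 = 4
  bit 2 = 1: r = r^2 * 21 mod 23 = 4^2 * 21 = 16*21 = 14
  bit 3 = 0: r = r^2 mod 23 = 14^2 = 12
  -> B = 12
s = B^a = 12^3 mod 23  (bits of 3 = 11)
  bit 0 = 1: r = r^2 * 12 mod 23 = 1^2 * 12 = 1*12 = 12
  bit 1 = 1: r = r^2 * 12 mod 23 = 12^2 * 12 = 6*12 = 3
  -> s = B^a = 3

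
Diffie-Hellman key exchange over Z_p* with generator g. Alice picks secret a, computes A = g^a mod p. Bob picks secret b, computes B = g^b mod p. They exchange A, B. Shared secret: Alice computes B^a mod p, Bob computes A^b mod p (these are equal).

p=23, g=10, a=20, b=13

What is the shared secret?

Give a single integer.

A = 10^20 mod 23  (bits of 20 = 10100)
  bit 0 = 1: r = r^2 * 10 mod 23 = 1^2 * 10 = 1*10 = 10
  bit 1 = 0: r = r^2 mod 23 = 10^2 = 8
  bit 2 = 1: r = r^2 * 10 mod 23 = 8^2 * 10 = 18*10 = 19
  bit 3 = 0: r = r^2 mod 23 = 19^2 = 16
  bit 4 = 0: r = r^2 mod 23 = 16^2 = 3
  -> A = 3
B = 10^13 mod 23  (bits of 13 = 1101)
  bit 0 = 1: r = r^2 * 10 mod 23 = 1^2 * 10 = 1*10 = 10
  bit 1 = 1: r = r^2 * 10 mod 23 = 10^2 * 10 = 8*10 = 11
  bit 2 = 0: r = r^2 mod 23 = 11^2 = 6
  bit 3 = 1: r = r^2 * 10 mod 23 = 6^2 * 10 = 13*10 = 15
  -> B = 15
s = B^a = 15^20 mod 23  (bits of 20 = 10100)
  bit 0 = 1: r = r^2 * 15 mod 23 = 1^2 * 15 = 1*15 = 15
  bit 1 = 0: r = r^2 mod 23 = 15^2 = 18
  bit 2 = 1: r = r^2 * 15 mod 23 = 18^2 * 15 = 2*15 = 7
  bit 3 = 0: r = r^2 mod 23 = 7^2 = 3
  bit 4 = 0: r = r^2 mod 23 = 3^2 = 9
  -> s = B^a = 9

Answer: 9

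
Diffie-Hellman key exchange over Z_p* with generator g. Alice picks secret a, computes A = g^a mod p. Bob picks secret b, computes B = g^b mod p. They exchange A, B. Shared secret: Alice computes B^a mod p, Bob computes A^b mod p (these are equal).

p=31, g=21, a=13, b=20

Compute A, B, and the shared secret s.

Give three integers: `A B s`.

Answer: 22 25 25

Derivation:
A = 21^13 mod 31  (bits of 13 = 1101)
  bit 0 = 1: r = r^2 * 21 mod 31 = 1^2 * 21 = 1*21 = 21
  bit 1 = 1: r = r^2 * 21 mod 31 = 21^2 * 21 = 7*21 = 23
  bit 2 = 0: r = r^2 mod 31 = 23^2 = 2
  bit 3 = 1: r = r^2 * 21 mod 31 = 2^2 * 21 = 4*21 = 22
  -> A = 22
B = 21^20 mod 31  (bits of 20 = 10100)
  bit 0 = 1: r = r^2 * 21 mod 31 = 1^2 * 21 = 1*21 = 21
  bit 1 = 0: r = r^2 mod 31 = 21^2 = 7
  bit 2 = 1: r = r^2 * 21 mod 31 = 7^2 * 21 = 18*21 = 6
  bit 3 = 0: r = r^2 mod 31 = 6^2 = 5
  bit 4 = 0: r = r^2 mod 31 = 5^2 = 25
  -> B = 25
s = B^a = 25^13 mod 31  (bits of 13 = 1101)
  bit 0 = 1: r = r^2 * 25 mod 31 = 1^2 * 25 = 1*25 = 25
  bit 1 = 1: r = r^2 * 25 mod 31 = 25^2 * 25 = 5*25 = 1
  bit 2 = 0: r = r^2 mod 31 = 1^2 = 1
  bit 3 = 1: r = r^2 * 25 mod 31 = 1^2 * 25 = 1*25 = 25
  -> s = B^a = 25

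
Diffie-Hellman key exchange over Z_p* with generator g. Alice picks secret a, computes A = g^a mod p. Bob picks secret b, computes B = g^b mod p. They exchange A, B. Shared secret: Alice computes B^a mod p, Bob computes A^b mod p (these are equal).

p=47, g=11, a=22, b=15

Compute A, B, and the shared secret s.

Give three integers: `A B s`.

A = 11^22 mod 47  (bits of 22 = 10110)
  bit 0 = 1: r = r^2 * 11 mod 47 = 1^2 * 11 = 1*11 = 11
  bit 1 = 0: r = r^2 mod 47 = 11^2 = 27
  bit 2 = 1: r = r^2 * 11 mod 47 = 27^2 * 11 = 24*11 = 29
  bit 3 = 1: r = r^2 * 11 mod 47 = 29^2 * 11 = 42*11 = 39
  bit 4 = 0: r = r^2 mod 47 = 39^2 = 17
  -> A = 17
B = 11^15 mod 47  (bits of 15 = 1111)
  bit 0 = 1: r = r^2 * 11 mod 47 = 1^2 * 11 = 1*11 = 11
  bit 1 = 1: r = r^2 * 11 mod 47 = 11^2 * 11 = 27*11 = 15
  bit 2 = 1: r = r^2 * 11 mod 47 = 15^2 * 11 = 37*11 = 31
  bit 3 = 1: r = r^2 * 11 mod 47 = 31^2 * 11 = 21*11 = 43
  -> B = 43
s = B^a = 43^22 mod 47  (bits of 22 = 10110)
  bit 0 = 1: r = r^2 * 43 mod 47 = 1^2 * 43 = 1*43 = 43
  bit 1 = 0: r = r^2 mod 47 = 43^2 = 16
  bit 2 = 1: r = r^2 * 43 mod 47 = 16^2 * 43 = 21*43 = 10
  bit 3 = 1: r = r^2 * 43 mod 47 = 10^2 * 43 = 6*43 = 23
  bit 4 = 0: r = r^2 mod 47 = 23^2 = 12
  -> s = B^a = 12

Answer: 17 43 12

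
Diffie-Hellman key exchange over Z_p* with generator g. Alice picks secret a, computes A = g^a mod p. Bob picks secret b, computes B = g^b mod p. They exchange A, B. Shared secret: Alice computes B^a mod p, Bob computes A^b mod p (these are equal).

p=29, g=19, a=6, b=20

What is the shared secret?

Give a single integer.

A = 19^6 mod 29  (bits of 6 = 110)
  bit 0 = 1: r = r^2 * 19 mod 29 = 1^2 * 19 = 1*19 = 19
  bit 1 = 1: r = r^2 * 19 mod 29 = 19^2 * 19 = 13*19 = 15
  bit 2 = 0: r = r^2 mod 29 = 15^2 = 22
  -> A = 22
B = 19^20 mod 29  (bits of 20 = 10100)
  bit 0 = 1: r = r^2 * 19 mod 29 = 1^2 * 19 = 1*19 = 19
  bit 1 = 0: r = r^2 mod 29 = 19^2 = 13
  bit 2 = 1: r = r^2 * 19 mod 29 = 13^2 * 19 = 24*19 = 21
  bit 3 = 0: r = r^2 mod 29 = 21^2 = 6
  bit 4 = 0: r = r^2 mod 29 = 6^2 = 7
  -> B = 7
s = B^a = 7^6 mod 29  (bits of 6 = 110)
  bit 0 = 1: r = r^2 * 7 mod 29 = 1^2 * 7 = 1*7 = 7
  bit 1 = 1: r = r^2 * 7 mod 29 = 7^2 * 7 = 20*7 = 24
  bit 2 = 0: r = r^2 mod 29 = 24^2 = 25
  -> s = B^a = 25

Answer: 25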